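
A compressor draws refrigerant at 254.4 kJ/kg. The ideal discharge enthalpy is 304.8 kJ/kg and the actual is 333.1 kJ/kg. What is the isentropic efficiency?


dh_ideal = 304.8 - 254.4 = 50.4 kJ/kg
dh_actual = 333.1 - 254.4 = 78.7 kJ/kg
eta_s = dh_ideal / dh_actual = 50.4 / 78.7
eta_s = 0.6404

0.6404


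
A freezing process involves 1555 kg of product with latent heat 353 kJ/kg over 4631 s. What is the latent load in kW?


Q_lat = m * h_fg / t
Q_lat = 1555 * 353 / 4631
Q_lat = 118.53 kW

118.53


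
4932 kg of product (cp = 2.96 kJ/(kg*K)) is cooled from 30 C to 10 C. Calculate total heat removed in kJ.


dT = 30 - (10) = 20 K
Q = m * cp * dT = 4932 * 2.96 * 20
Q = 291974 kJ

291974


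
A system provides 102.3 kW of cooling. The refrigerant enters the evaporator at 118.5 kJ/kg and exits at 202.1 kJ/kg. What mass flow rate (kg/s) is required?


dh = 202.1 - 118.5 = 83.6 kJ/kg
m_dot = Q / dh = 102.3 / 83.6 = 1.2237 kg/s

1.2237


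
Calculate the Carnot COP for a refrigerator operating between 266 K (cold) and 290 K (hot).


dT = 290 - 266 = 24 K
COP_carnot = T_cold / dT = 266 / 24
COP_carnot = 11.083

11.083


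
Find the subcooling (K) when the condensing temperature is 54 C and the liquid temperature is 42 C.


Subcooling = T_cond - T_liquid
Subcooling = 54 - 42
Subcooling = 12 K

12


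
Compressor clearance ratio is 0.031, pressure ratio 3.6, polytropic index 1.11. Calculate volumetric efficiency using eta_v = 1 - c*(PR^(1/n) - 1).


PR^(1/n) = 3.6^(1/1.11) = 3.1708334
eta_v = 1 - 0.031 * (3.1708334 - 1)
eta_v = 0.9327

0.9327


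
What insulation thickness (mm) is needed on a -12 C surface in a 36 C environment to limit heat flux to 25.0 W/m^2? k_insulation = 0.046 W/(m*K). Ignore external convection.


dT = 36 - (-12) = 48 K
thickness = k * dT / q_max * 1000
thickness = 0.046 * 48 / 25.0 * 1000
thickness = 88.3 mm

88.3


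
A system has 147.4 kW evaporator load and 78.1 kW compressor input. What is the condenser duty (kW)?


Q_cond = Q_evap + W
Q_cond = 147.4 + 78.1
Q_cond = 225.5 kW

225.5


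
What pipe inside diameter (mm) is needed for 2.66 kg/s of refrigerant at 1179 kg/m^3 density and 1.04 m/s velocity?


A = m_dot / (rho * v) = 2.66 / (1179 * 1.04) = 0.002169374307 m^2
d = sqrt(4*A/pi) * 1000
d = 52.6 mm

52.6


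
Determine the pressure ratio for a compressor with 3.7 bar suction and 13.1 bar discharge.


PR = P_high / P_low
PR = 13.1 / 3.7
PR = 3.541

3.541


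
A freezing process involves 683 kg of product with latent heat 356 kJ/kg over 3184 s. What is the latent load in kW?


Q_lat = m * h_fg / t
Q_lat = 683 * 356 / 3184
Q_lat = 76.37 kW

76.37


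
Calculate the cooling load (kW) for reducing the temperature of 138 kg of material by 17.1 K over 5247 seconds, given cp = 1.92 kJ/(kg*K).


Q = m * cp * dT / t
Q = 138 * 1.92 * 17.1 / 5247
Q = 0.864 kW

0.864


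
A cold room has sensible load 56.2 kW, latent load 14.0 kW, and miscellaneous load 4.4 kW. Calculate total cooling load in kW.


Q_total = Q_s + Q_l + Q_misc
Q_total = 56.2 + 14.0 + 4.4
Q_total = 74.6 kW

74.6


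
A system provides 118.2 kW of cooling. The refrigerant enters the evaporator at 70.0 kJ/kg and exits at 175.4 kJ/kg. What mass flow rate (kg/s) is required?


dh = 175.4 - 70.0 = 105.4 kJ/kg
m_dot = Q / dh = 118.2 / 105.4 = 1.1214 kg/s

1.1214


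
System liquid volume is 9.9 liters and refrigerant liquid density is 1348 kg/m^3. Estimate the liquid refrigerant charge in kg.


Charge = V * rho / 1000
Charge = 9.9 * 1348 / 1000
Charge = 13.35 kg

13.35


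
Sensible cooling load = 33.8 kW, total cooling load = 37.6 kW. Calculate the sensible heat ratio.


SHR = Q_sensible / Q_total
SHR = 33.8 / 37.6
SHR = 0.899

0.899


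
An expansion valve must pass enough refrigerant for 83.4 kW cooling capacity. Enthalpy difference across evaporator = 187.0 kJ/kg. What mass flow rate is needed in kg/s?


m_dot = Q / dh
m_dot = 83.4 / 187.0
m_dot = 0.446 kg/s

0.446


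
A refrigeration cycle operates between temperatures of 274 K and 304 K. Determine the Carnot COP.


dT = 304 - 274 = 30 K
COP_carnot = T_cold / dT = 274 / 30
COP_carnot = 9.133

9.133


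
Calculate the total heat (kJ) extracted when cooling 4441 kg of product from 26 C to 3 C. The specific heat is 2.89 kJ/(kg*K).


dT = 26 - (3) = 23 K
Q = m * cp * dT = 4441 * 2.89 * 23
Q = 295193 kJ

295193


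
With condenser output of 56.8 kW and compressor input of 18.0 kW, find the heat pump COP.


COP_hp = Q_cond / W
COP_hp = 56.8 / 18.0
COP_hp = 3.156

3.156


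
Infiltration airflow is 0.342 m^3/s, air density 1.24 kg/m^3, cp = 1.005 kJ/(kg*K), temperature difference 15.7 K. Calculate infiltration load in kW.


Q = V_dot * rho * cp * dT
Q = 0.342 * 1.24 * 1.005 * 15.7
Q = 6.691 kW

6.691


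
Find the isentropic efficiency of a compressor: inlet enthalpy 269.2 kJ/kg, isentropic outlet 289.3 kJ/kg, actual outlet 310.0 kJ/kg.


dh_ideal = 289.3 - 269.2 = 20.1 kJ/kg
dh_actual = 310.0 - 269.2 = 40.8 kJ/kg
eta_s = dh_ideal / dh_actual = 20.1 / 40.8
eta_s = 0.4926

0.4926


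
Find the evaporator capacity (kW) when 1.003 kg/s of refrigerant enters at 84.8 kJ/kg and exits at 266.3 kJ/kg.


dh = 266.3 - 84.8 = 181.5 kJ/kg
Q_evap = m_dot * dh = 1.003 * 181.5
Q_evap = 182.04 kW

182.04


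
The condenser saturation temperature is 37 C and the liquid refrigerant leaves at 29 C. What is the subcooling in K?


Subcooling = T_cond - T_liquid
Subcooling = 37 - 29
Subcooling = 8 K

8


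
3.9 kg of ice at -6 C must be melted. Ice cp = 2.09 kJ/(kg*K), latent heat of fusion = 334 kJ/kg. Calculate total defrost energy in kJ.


Sensible heat = cp * dT = 2.09 * 6 = 12.54 kJ/kg
Total per kg = 12.54 + 334 = 346.54 kJ/kg
Q = m * total = 3.9 * 346.54
Q = 1351.5 kJ

1351.5


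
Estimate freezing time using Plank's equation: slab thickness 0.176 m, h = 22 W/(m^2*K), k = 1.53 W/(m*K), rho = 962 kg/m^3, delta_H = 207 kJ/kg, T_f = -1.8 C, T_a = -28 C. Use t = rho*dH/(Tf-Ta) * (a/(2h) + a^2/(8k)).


dT = -1.8 - (-28) = 26.2 K
term1 = a/(2h) = 0.176/(2*22) = 0.004
term2 = a^2/(8k) = 0.176^2/(8*1.53) = 0.002530718954
t = rho*dH*1000/dT * (term1 + term2)
t = 962*207*1000/26.2 * (0.004 + 0.002530718954)
t = 49637 s

49637


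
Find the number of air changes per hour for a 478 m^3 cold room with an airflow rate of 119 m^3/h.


ACH = flow / volume
ACH = 119 / 478
ACH = 0.249

0.249


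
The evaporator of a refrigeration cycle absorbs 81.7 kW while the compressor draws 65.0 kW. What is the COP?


COP = Q_evap / W
COP = 81.7 / 65.0
COP = 1.257

1.257


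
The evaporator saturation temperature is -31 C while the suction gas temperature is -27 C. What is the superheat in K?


Superheat = T_suction - T_evap
Superheat = -27 - (-31)
Superheat = 4 K

4


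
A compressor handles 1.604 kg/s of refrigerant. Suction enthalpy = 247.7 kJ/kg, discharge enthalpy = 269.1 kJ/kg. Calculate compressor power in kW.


dh = 269.1 - 247.7 = 21.4 kJ/kg
W = m_dot * dh = 1.604 * 21.4 = 34.33 kW

34.33


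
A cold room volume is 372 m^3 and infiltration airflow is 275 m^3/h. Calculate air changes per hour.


ACH = flow / volume
ACH = 275 / 372
ACH = 0.739

0.739


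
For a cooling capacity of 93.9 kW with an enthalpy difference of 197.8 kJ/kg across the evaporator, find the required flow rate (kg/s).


m_dot = Q / dh
m_dot = 93.9 / 197.8
m_dot = 0.4747 kg/s

0.4747


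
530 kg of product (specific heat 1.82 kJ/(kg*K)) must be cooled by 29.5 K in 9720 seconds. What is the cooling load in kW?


Q = m * cp * dT / t
Q = 530 * 1.82 * 29.5 / 9720
Q = 2.928 kW

2.928


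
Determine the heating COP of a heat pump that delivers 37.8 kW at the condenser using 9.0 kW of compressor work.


COP_hp = Q_cond / W
COP_hp = 37.8 / 9.0
COP_hp = 4.2

4.2


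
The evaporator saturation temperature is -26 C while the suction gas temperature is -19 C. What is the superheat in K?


Superheat = T_suction - T_evap
Superheat = -19 - (-26)
Superheat = 7 K

7


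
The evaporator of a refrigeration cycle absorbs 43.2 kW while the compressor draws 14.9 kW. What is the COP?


COP = Q_evap / W
COP = 43.2 / 14.9
COP = 2.899

2.899


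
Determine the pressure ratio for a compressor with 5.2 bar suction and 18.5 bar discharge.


PR = P_high / P_low
PR = 18.5 / 5.2
PR = 3.558

3.558


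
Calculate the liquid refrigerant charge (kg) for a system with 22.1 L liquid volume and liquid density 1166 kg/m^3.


Charge = V * rho / 1000
Charge = 22.1 * 1166 / 1000
Charge = 25.77 kg

25.77


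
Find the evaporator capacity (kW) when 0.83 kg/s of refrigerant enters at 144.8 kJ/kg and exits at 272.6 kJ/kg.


dh = 272.6 - 144.8 = 127.8 kJ/kg
Q_evap = m_dot * dh = 0.83 * 127.8
Q_evap = 106.07 kW

106.07


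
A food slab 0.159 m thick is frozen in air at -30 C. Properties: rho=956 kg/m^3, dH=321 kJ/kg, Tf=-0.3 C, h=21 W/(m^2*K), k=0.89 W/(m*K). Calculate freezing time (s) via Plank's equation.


dT = -0.3 - (-30) = 29.7 K
term1 = a/(2h) = 0.159/(2*21) = 0.003785714286
term2 = a^2/(8k) = 0.159^2/(8*0.89) = 0.003550702247
t = rho*dH*1000/dT * (term1 + term2)
t = 956*321*1000/29.7 * (0.003785714286 + 0.003550702247)
t = 75804 s

75804


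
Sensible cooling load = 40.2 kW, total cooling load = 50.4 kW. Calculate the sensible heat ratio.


SHR = Q_sensible / Q_total
SHR = 40.2 / 50.4
SHR = 0.798

0.798


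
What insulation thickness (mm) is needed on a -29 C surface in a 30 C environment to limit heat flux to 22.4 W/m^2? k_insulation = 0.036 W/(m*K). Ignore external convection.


dT = 30 - (-29) = 59 K
thickness = k * dT / q_max * 1000
thickness = 0.036 * 59 / 22.4 * 1000
thickness = 94.8 mm

94.8


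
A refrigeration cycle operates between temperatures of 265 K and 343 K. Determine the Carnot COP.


dT = 343 - 265 = 78 K
COP_carnot = T_cold / dT = 265 / 78
COP_carnot = 3.397

3.397


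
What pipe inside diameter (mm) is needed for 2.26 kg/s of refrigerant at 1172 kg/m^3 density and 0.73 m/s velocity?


A = m_dot / (rho * v) = 2.26 / (1172 * 0.73) = 0.002641544719 m^2
d = sqrt(4*A/pi) * 1000
d = 58.0 mm

58.0


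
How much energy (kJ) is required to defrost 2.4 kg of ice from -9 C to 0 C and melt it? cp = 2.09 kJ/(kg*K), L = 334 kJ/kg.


Sensible heat = cp * dT = 2.09 * 9 = 18.81 kJ/kg
Total per kg = 18.81 + 334 = 352.81 kJ/kg
Q = m * total = 2.4 * 352.81
Q = 846.7 kJ

846.7


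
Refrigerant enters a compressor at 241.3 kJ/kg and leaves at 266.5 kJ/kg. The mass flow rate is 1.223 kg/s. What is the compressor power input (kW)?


dh = 266.5 - 241.3 = 25.2 kJ/kg
W = m_dot * dh = 1.223 * 25.2 = 30.82 kW

30.82


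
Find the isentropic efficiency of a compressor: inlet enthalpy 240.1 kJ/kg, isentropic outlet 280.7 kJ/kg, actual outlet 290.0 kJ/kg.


dh_ideal = 280.7 - 240.1 = 40.6 kJ/kg
dh_actual = 290.0 - 240.1 = 49.9 kJ/kg
eta_s = dh_ideal / dh_actual = 40.6 / 49.9
eta_s = 0.8136

0.8136


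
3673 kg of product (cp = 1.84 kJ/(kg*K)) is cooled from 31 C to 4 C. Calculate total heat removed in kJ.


dT = 31 - (4) = 27 K
Q = m * cp * dT = 3673 * 1.84 * 27
Q = 182475 kJ

182475


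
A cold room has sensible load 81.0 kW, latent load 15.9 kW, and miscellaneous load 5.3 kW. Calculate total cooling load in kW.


Q_total = Q_s + Q_l + Q_misc
Q_total = 81.0 + 15.9 + 5.3
Q_total = 102.2 kW

102.2


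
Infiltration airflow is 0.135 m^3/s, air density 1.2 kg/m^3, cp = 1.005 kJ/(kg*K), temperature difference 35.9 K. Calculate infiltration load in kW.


Q = V_dot * rho * cp * dT
Q = 0.135 * 1.2 * 1.005 * 35.9
Q = 5.845 kW

5.845


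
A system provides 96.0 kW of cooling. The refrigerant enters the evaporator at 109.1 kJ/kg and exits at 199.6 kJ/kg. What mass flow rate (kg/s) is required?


dh = 199.6 - 109.1 = 90.5 kJ/kg
m_dot = Q / dh = 96.0 / 90.5 = 1.0608 kg/s

1.0608


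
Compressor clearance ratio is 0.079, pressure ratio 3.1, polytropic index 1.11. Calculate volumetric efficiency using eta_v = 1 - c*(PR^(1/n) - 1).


PR^(1/n) = 3.1^(1/1.11) = 2.77120206
eta_v = 1 - 0.079 * (2.77120206 - 1)
eta_v = 0.8601

0.8601


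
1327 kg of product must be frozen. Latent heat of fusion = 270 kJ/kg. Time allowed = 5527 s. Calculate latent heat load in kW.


Q_lat = m * h_fg / t
Q_lat = 1327 * 270 / 5527
Q_lat = 64.83 kW

64.83


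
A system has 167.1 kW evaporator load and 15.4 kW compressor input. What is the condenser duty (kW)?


Q_cond = Q_evap + W
Q_cond = 167.1 + 15.4
Q_cond = 182.5 kW

182.5


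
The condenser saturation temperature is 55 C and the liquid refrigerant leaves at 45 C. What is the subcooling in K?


Subcooling = T_cond - T_liquid
Subcooling = 55 - 45
Subcooling = 10 K

10


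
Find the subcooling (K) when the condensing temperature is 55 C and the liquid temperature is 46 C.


Subcooling = T_cond - T_liquid
Subcooling = 55 - 46
Subcooling = 9 K

9


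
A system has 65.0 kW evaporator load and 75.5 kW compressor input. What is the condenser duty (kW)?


Q_cond = Q_evap + W
Q_cond = 65.0 + 75.5
Q_cond = 140.5 kW

140.5


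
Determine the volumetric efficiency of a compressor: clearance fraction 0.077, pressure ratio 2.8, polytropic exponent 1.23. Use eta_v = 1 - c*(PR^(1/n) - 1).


PR^(1/n) = 2.8^(1/1.23) = 2.30963374
eta_v = 1 - 0.077 * (2.30963374 - 1)
eta_v = 0.8992

0.8992


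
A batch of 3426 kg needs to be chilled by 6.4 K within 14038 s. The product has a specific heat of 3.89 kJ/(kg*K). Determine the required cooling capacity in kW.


Q = m * cp * dT / t
Q = 3426 * 3.89 * 6.4 / 14038
Q = 6.076 kW

6.076


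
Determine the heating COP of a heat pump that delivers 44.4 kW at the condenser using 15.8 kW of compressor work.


COP_hp = Q_cond / W
COP_hp = 44.4 / 15.8
COP_hp = 2.81

2.81


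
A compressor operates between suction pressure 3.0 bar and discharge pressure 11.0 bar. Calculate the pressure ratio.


PR = P_high / P_low
PR = 11.0 / 3.0
PR = 3.667

3.667


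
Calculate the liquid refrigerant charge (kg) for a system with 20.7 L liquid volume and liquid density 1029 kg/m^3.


Charge = V * rho / 1000
Charge = 20.7 * 1029 / 1000
Charge = 21.3 kg

21.3


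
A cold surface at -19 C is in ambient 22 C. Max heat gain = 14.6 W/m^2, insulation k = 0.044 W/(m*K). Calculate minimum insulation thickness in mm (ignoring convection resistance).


dT = 22 - (-19) = 41 K
thickness = k * dT / q_max * 1000
thickness = 0.044 * 41 / 14.6 * 1000
thickness = 123.6 mm

123.6


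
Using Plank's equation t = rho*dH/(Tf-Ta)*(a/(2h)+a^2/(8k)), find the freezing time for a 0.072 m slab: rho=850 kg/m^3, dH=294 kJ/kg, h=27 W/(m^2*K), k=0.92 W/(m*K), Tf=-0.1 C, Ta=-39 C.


dT = -0.1 - (-39) = 38.9 K
term1 = a/(2h) = 0.072/(2*27) = 0.001333333333
term2 = a^2/(8k) = 0.072^2/(8*0.92) = 0.0007043478261
t = rho*dH*1000/dT * (term1 + term2)
t = 850*294*1000/38.9 * (0.001333333333 + 0.0007043478261)
t = 13090 s

13090


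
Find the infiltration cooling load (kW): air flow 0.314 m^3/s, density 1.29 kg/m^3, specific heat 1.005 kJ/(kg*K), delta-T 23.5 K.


Q = V_dot * rho * cp * dT
Q = 0.314 * 1.29 * 1.005 * 23.5
Q = 9.567 kW

9.567


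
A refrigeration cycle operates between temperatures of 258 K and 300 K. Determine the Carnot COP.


dT = 300 - 258 = 42 K
COP_carnot = T_cold / dT = 258 / 42
COP_carnot = 6.143

6.143


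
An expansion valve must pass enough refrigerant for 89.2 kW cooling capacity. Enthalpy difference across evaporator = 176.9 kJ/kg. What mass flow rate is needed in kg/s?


m_dot = Q / dh
m_dot = 89.2 / 176.9
m_dot = 0.5042 kg/s

0.5042


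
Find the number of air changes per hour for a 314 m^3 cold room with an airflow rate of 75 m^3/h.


ACH = flow / volume
ACH = 75 / 314
ACH = 0.239

0.239


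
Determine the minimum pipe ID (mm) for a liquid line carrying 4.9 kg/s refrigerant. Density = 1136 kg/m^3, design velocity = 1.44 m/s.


A = m_dot / (rho * v) = 4.9 / (1136 * 1.44) = 0.002995402973 m^2
d = sqrt(4*A/pi) * 1000
d = 61.8 mm

61.8


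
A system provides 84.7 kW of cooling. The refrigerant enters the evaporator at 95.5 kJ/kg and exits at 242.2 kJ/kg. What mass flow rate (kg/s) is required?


dh = 242.2 - 95.5 = 146.7 kJ/kg
m_dot = Q / dh = 84.7 / 146.7 = 0.5774 kg/s

0.5774


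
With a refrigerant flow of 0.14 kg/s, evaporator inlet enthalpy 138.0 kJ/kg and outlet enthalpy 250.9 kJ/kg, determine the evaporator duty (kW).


dh = 250.9 - 138.0 = 112.9 kJ/kg
Q_evap = m_dot * dh = 0.14 * 112.9
Q_evap = 15.81 kW

15.81


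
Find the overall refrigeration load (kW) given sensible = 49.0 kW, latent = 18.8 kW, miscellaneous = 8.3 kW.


Q_total = Q_s + Q_l + Q_misc
Q_total = 49.0 + 18.8 + 8.3
Q_total = 76.1 kW

76.1


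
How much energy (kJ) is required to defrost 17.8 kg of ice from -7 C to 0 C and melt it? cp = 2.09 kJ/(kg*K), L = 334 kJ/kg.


Sensible heat = cp * dT = 2.09 * 7 = 14.63 kJ/kg
Total per kg = 14.63 + 334 = 348.63 kJ/kg
Q = m * total = 17.8 * 348.63
Q = 6205.6 kJ

6205.6


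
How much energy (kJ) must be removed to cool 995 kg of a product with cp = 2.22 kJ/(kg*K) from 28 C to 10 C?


dT = 28 - (10) = 18 K
Q = m * cp * dT = 995 * 2.22 * 18
Q = 39760 kJ

39760


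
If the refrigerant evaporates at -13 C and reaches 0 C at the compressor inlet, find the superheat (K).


Superheat = T_suction - T_evap
Superheat = 0 - (-13)
Superheat = 13 K

13


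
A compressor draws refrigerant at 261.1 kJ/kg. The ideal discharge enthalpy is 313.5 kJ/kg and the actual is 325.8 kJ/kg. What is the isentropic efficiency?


dh_ideal = 313.5 - 261.1 = 52.4 kJ/kg
dh_actual = 325.8 - 261.1 = 64.7 kJ/kg
eta_s = dh_ideal / dh_actual = 52.4 / 64.7
eta_s = 0.8099

0.8099


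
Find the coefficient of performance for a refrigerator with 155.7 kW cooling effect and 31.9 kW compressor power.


COP = Q_evap / W
COP = 155.7 / 31.9
COP = 4.881

4.881


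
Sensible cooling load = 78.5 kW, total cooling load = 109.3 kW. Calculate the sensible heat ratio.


SHR = Q_sensible / Q_total
SHR = 78.5 / 109.3
SHR = 0.718

0.718


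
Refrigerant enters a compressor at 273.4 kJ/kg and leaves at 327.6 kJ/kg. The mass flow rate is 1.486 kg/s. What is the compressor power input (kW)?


dh = 327.6 - 273.4 = 54.2 kJ/kg
W = m_dot * dh = 1.486 * 54.2 = 80.54 kW

80.54


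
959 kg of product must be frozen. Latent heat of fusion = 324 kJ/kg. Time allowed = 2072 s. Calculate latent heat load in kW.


Q_lat = m * h_fg / t
Q_lat = 959 * 324 / 2072
Q_lat = 149.96 kW

149.96


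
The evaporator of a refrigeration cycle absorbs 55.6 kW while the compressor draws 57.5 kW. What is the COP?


COP = Q_evap / W
COP = 55.6 / 57.5
COP = 0.967

0.967


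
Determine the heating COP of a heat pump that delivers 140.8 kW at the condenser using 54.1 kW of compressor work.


COP_hp = Q_cond / W
COP_hp = 140.8 / 54.1
COP_hp = 2.603

2.603


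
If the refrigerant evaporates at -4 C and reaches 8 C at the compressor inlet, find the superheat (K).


Superheat = T_suction - T_evap
Superheat = 8 - (-4)
Superheat = 12 K

12


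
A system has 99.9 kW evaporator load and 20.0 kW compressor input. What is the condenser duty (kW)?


Q_cond = Q_evap + W
Q_cond = 99.9 + 20.0
Q_cond = 119.9 kW

119.9


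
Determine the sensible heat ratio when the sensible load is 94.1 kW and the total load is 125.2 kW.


SHR = Q_sensible / Q_total
SHR = 94.1 / 125.2
SHR = 0.752

0.752


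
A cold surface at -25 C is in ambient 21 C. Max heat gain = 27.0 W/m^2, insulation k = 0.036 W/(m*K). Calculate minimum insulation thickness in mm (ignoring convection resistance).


dT = 21 - (-25) = 46 K
thickness = k * dT / q_max * 1000
thickness = 0.036 * 46 / 27.0 * 1000
thickness = 61.3 mm

61.3


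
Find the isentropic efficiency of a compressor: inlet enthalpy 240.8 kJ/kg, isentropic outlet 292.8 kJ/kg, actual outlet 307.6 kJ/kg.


dh_ideal = 292.8 - 240.8 = 52.0 kJ/kg
dh_actual = 307.6 - 240.8 = 66.8 kJ/kg
eta_s = dh_ideal / dh_actual = 52.0 / 66.8
eta_s = 0.7784

0.7784


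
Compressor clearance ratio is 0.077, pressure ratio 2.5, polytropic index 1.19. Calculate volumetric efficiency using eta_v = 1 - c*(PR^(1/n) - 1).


PR^(1/n) = 2.5^(1/1.19) = 2.15974943
eta_v = 1 - 0.077 * (2.15974943 - 1)
eta_v = 0.9107

0.9107


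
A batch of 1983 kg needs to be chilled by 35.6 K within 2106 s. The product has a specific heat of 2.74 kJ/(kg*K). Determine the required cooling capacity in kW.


Q = m * cp * dT / t
Q = 1983 * 2.74 * 35.6 / 2106
Q = 91.847 kW

91.847


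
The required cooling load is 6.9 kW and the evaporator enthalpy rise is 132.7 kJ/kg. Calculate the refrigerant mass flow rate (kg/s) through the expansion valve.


m_dot = Q / dh
m_dot = 6.9 / 132.7
m_dot = 0.052 kg/s

0.052


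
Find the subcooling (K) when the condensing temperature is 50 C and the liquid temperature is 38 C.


Subcooling = T_cond - T_liquid
Subcooling = 50 - 38
Subcooling = 12 K

12


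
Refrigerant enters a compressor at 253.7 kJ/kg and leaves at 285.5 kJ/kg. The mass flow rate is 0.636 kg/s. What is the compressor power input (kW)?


dh = 285.5 - 253.7 = 31.8 kJ/kg
W = m_dot * dh = 0.636 * 31.8 = 20.22 kW

20.22


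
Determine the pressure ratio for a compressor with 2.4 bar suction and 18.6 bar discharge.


PR = P_high / P_low
PR = 18.6 / 2.4
PR = 7.75

7.75


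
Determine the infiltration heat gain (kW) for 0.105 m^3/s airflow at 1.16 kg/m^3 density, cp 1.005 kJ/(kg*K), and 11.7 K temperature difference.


Q = V_dot * rho * cp * dT
Q = 0.105 * 1.16 * 1.005 * 11.7
Q = 1.432 kW

1.432


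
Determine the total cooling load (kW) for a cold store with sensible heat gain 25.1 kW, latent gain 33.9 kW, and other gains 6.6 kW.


Q_total = Q_s + Q_l + Q_misc
Q_total = 25.1 + 33.9 + 6.6
Q_total = 65.6 kW

65.6


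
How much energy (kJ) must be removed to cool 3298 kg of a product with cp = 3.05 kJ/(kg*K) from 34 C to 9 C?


dT = 34 - (9) = 25 K
Q = m * cp * dT = 3298 * 3.05 * 25
Q = 251473 kJ

251473


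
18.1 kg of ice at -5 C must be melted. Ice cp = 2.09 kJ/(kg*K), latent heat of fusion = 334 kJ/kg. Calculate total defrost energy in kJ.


Sensible heat = cp * dT = 2.09 * 5 = 10.45 kJ/kg
Total per kg = 10.45 + 334 = 344.45 kJ/kg
Q = m * total = 18.1 * 344.45
Q = 6234.5 kJ

6234.5


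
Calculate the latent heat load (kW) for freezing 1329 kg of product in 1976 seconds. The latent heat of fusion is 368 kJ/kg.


Q_lat = m * h_fg / t
Q_lat = 1329 * 368 / 1976
Q_lat = 247.51 kW

247.51


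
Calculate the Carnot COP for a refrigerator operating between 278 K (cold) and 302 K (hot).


dT = 302 - 278 = 24 K
COP_carnot = T_cold / dT = 278 / 24
COP_carnot = 11.583

11.583


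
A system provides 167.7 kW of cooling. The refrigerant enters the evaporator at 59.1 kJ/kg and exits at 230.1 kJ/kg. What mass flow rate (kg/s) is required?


dh = 230.1 - 59.1 = 171.0 kJ/kg
m_dot = Q / dh = 167.7 / 171.0 = 0.9807 kg/s

0.9807


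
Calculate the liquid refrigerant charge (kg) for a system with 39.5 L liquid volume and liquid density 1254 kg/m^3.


Charge = V * rho / 1000
Charge = 39.5 * 1254 / 1000
Charge = 49.53 kg

49.53


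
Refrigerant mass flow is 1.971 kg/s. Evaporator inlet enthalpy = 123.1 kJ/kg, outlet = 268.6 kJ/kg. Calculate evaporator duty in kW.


dh = 268.6 - 123.1 = 145.5 kJ/kg
Q_evap = m_dot * dh = 1.971 * 145.5
Q_evap = 286.78 kW

286.78


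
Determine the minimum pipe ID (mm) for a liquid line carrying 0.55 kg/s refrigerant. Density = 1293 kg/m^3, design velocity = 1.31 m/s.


A = m_dot / (rho * v) = 0.55 / (1293 * 1.31) = 0.0003247079105 m^2
d = sqrt(4*A/pi) * 1000
d = 20.3 mm

20.3


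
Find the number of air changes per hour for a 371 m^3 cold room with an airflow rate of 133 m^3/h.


ACH = flow / volume
ACH = 133 / 371
ACH = 0.358

0.358


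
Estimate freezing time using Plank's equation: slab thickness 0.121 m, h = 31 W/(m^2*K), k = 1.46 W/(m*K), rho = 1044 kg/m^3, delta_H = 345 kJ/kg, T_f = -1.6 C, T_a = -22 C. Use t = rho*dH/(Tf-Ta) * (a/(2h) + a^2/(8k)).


dT = -1.6 - (-22) = 20.4 K
term1 = a/(2h) = 0.121/(2*31) = 0.001951612903
term2 = a^2/(8k) = 0.121^2/(8*1.46) = 0.001253510274
t = rho*dH*1000/dT * (term1 + term2)
t = 1044*345*1000/20.4 * (0.001951612903 + 0.001253510274)
t = 56589 s

56589


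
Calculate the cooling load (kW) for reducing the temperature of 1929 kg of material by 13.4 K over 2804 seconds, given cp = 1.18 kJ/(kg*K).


Q = m * cp * dT / t
Q = 1929 * 1.18 * 13.4 / 2804
Q = 10.878 kW

10.878


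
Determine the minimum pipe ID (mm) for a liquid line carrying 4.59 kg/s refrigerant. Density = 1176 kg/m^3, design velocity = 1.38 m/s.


A = m_dot / (rho * v) = 4.59 / (1176 * 1.38) = 0.002828305235 m^2
d = sqrt(4*A/pi) * 1000
d = 60.0 mm

60.0


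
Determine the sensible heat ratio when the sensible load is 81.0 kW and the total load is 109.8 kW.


SHR = Q_sensible / Q_total
SHR = 81.0 / 109.8
SHR = 0.738

0.738


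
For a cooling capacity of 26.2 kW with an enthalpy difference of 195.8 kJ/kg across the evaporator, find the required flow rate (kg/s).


m_dot = Q / dh
m_dot = 26.2 / 195.8
m_dot = 0.1338 kg/s

0.1338


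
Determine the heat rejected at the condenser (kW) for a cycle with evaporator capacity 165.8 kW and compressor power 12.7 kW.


Q_cond = Q_evap + W
Q_cond = 165.8 + 12.7
Q_cond = 178.5 kW

178.5


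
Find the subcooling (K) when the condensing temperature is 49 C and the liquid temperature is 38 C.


Subcooling = T_cond - T_liquid
Subcooling = 49 - 38
Subcooling = 11 K

11


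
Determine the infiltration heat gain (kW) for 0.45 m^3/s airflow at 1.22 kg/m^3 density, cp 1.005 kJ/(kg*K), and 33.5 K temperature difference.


Q = V_dot * rho * cp * dT
Q = 0.45 * 1.22 * 1.005 * 33.5
Q = 18.483 kW

18.483


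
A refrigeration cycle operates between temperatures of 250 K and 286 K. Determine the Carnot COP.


dT = 286 - 250 = 36 K
COP_carnot = T_cold / dT = 250 / 36
COP_carnot = 6.944

6.944


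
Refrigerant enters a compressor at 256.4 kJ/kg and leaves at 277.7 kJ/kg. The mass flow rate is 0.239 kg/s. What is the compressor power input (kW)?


dh = 277.7 - 256.4 = 21.3 kJ/kg
W = m_dot * dh = 0.239 * 21.3 = 5.09 kW

5.09


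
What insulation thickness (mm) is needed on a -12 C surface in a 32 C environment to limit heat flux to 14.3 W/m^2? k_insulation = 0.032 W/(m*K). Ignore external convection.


dT = 32 - (-12) = 44 K
thickness = k * dT / q_max * 1000
thickness = 0.032 * 44 / 14.3 * 1000
thickness = 98.5 mm

98.5


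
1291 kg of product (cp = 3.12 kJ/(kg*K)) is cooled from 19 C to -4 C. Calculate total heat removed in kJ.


dT = 19 - (-4) = 23 K
Q = m * cp * dT = 1291 * 3.12 * 23
Q = 92642 kJ

92642


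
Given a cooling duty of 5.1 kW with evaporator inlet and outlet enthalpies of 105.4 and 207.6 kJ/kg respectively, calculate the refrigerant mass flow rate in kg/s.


dh = 207.6 - 105.4 = 102.2 kJ/kg
m_dot = Q / dh = 5.1 / 102.2 = 0.0499 kg/s

0.0499


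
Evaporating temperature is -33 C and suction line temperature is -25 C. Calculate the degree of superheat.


Superheat = T_suction - T_evap
Superheat = -25 - (-33)
Superheat = 8 K

8


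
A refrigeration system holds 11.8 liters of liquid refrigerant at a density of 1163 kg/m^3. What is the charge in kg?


Charge = V * rho / 1000
Charge = 11.8 * 1163 / 1000
Charge = 13.72 kg

13.72


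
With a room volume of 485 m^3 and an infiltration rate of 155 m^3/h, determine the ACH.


ACH = flow / volume
ACH = 155 / 485
ACH = 0.32

0.32


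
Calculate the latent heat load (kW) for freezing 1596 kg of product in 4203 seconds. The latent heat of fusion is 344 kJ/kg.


Q_lat = m * h_fg / t
Q_lat = 1596 * 344 / 4203
Q_lat = 130.63 kW

130.63


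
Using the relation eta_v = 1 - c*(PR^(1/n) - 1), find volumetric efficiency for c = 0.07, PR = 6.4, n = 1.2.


PR^(1/n) = 6.4^(1/1.2) = 4.69695766
eta_v = 1 - 0.07 * (4.69695766 - 1)
eta_v = 0.7412

0.7412


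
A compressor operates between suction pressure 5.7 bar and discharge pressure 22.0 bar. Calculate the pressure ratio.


PR = P_high / P_low
PR = 22.0 / 5.7
PR = 3.86

3.86


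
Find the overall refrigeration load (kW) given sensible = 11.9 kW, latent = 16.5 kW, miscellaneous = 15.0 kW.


Q_total = Q_s + Q_l + Q_misc
Q_total = 11.9 + 16.5 + 15.0
Q_total = 43.4 kW

43.4


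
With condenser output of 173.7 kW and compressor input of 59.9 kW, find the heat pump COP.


COP_hp = Q_cond / W
COP_hp = 173.7 / 59.9
COP_hp = 2.9

2.9


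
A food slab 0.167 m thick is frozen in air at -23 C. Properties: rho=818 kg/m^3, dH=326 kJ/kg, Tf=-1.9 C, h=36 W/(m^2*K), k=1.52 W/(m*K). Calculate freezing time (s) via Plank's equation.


dT = -1.9 - (-23) = 21.1 K
term1 = a/(2h) = 0.167/(2*36) = 0.002319444444
term2 = a^2/(8k) = 0.167^2/(8*1.52) = 0.002293503289
t = rho*dH*1000/dT * (term1 + term2)
t = 818*326*1000/21.1 * (0.002319444444 + 0.002293503289)
t = 58300 s

58300


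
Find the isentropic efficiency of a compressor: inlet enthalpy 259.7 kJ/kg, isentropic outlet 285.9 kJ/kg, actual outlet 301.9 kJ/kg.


dh_ideal = 285.9 - 259.7 = 26.2 kJ/kg
dh_actual = 301.9 - 259.7 = 42.2 kJ/kg
eta_s = dh_ideal / dh_actual = 26.2 / 42.2
eta_s = 0.6209

0.6209


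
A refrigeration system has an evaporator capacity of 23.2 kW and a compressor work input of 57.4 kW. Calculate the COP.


COP = Q_evap / W
COP = 23.2 / 57.4
COP = 0.404

0.404


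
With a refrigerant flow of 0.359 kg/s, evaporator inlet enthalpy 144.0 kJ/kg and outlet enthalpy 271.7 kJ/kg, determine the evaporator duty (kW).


dh = 271.7 - 144.0 = 127.7 kJ/kg
Q_evap = m_dot * dh = 0.359 * 127.7
Q_evap = 45.84 kW

45.84


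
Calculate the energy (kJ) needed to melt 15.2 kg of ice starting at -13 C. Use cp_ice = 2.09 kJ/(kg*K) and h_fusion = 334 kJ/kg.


Sensible heat = cp * dT = 2.09 * 13 = 27.17 kJ/kg
Total per kg = 27.17 + 334 = 361.17 kJ/kg
Q = m * total = 15.2 * 361.17
Q = 5489.8 kJ

5489.8


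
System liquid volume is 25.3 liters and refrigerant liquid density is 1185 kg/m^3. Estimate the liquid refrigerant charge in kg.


Charge = V * rho / 1000
Charge = 25.3 * 1185 / 1000
Charge = 29.98 kg

29.98


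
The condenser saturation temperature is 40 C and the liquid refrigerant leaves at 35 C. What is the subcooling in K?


Subcooling = T_cond - T_liquid
Subcooling = 40 - 35
Subcooling = 5 K

5


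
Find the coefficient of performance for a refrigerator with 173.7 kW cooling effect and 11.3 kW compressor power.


COP = Q_evap / W
COP = 173.7 / 11.3
COP = 15.372

15.372


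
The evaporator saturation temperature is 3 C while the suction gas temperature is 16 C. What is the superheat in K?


Superheat = T_suction - T_evap
Superheat = 16 - (3)
Superheat = 13 K

13


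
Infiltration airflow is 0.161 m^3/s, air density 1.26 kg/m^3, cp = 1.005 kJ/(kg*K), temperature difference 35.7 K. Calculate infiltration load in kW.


Q = V_dot * rho * cp * dT
Q = 0.161 * 1.26 * 1.005 * 35.7
Q = 7.278 kW

7.278


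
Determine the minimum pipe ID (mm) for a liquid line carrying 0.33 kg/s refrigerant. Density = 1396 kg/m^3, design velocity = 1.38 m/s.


A = m_dot / (rho * v) = 0.33 / (1396 * 1.38) = 0.0001712968731 m^2
d = sqrt(4*A/pi) * 1000
d = 14.8 mm

14.8


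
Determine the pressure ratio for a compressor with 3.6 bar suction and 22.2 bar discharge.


PR = P_high / P_low
PR = 22.2 / 3.6
PR = 6.167

6.167


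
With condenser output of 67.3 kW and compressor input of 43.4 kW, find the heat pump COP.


COP_hp = Q_cond / W
COP_hp = 67.3 / 43.4
COP_hp = 1.551

1.551


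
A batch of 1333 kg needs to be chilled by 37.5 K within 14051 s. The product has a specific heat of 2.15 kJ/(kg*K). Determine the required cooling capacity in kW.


Q = m * cp * dT / t
Q = 1333 * 2.15 * 37.5 / 14051
Q = 7.649 kW

7.649


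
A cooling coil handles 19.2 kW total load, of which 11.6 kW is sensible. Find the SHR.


SHR = Q_sensible / Q_total
SHR = 11.6 / 19.2
SHR = 0.604

0.604


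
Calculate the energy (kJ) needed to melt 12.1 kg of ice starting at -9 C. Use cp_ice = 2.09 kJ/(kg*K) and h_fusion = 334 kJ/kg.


Sensible heat = cp * dT = 2.09 * 9 = 18.81 kJ/kg
Total per kg = 18.81 + 334 = 352.81 kJ/kg
Q = m * total = 12.1 * 352.81
Q = 4269.0 kJ

4269.0


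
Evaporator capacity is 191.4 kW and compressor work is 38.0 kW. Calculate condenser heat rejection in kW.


Q_cond = Q_evap + W
Q_cond = 191.4 + 38.0
Q_cond = 229.4 kW

229.4


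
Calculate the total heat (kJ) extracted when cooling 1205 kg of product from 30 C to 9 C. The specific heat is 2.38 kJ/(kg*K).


dT = 30 - (9) = 21 K
Q = m * cp * dT = 1205 * 2.38 * 21
Q = 60226 kJ

60226


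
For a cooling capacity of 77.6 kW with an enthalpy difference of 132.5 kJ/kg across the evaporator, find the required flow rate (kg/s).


m_dot = Q / dh
m_dot = 77.6 / 132.5
m_dot = 0.5857 kg/s

0.5857


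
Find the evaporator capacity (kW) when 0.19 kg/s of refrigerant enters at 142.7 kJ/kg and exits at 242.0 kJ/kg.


dh = 242.0 - 142.7 = 99.3 kJ/kg
Q_evap = m_dot * dh = 0.19 * 99.3
Q_evap = 18.87 kW

18.87


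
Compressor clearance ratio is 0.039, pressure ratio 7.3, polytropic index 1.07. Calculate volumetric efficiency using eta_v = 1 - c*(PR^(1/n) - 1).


PR^(1/n) = 7.3^(1/1.07) = 6.4097899
eta_v = 1 - 0.039 * (6.4097899 - 1)
eta_v = 0.789

0.789


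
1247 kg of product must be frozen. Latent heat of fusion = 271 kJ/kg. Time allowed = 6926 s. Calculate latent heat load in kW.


Q_lat = m * h_fg / t
Q_lat = 1247 * 271 / 6926
Q_lat = 48.79 kW

48.79


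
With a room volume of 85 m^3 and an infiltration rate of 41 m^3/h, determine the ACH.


ACH = flow / volume
ACH = 41 / 85
ACH = 0.482

0.482


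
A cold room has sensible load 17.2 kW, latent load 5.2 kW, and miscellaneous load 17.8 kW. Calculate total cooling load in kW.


Q_total = Q_s + Q_l + Q_misc
Q_total = 17.2 + 5.2 + 17.8
Q_total = 40.2 kW

40.2


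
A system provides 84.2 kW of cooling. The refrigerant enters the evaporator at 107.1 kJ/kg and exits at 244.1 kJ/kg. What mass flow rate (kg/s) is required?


dh = 244.1 - 107.1 = 137.0 kJ/kg
m_dot = Q / dh = 84.2 / 137.0 = 0.6146 kg/s

0.6146


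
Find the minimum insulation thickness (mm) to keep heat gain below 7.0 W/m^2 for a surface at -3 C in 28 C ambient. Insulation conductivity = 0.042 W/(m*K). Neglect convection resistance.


dT = 28 - (-3) = 31 K
thickness = k * dT / q_max * 1000
thickness = 0.042 * 31 / 7.0 * 1000
thickness = 186.0 mm

186.0


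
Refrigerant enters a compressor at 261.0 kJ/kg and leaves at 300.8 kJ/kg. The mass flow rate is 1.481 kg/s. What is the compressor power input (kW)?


dh = 300.8 - 261.0 = 39.8 kJ/kg
W = m_dot * dh = 1.481 * 39.8 = 58.94 kW

58.94


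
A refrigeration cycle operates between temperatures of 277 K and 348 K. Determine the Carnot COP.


dT = 348 - 277 = 71 K
COP_carnot = T_cold / dT = 277 / 71
COP_carnot = 3.901

3.901


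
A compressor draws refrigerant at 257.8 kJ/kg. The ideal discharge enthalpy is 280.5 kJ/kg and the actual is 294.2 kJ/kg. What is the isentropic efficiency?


dh_ideal = 280.5 - 257.8 = 22.7 kJ/kg
dh_actual = 294.2 - 257.8 = 36.4 kJ/kg
eta_s = dh_ideal / dh_actual = 22.7 / 36.4
eta_s = 0.6236

0.6236


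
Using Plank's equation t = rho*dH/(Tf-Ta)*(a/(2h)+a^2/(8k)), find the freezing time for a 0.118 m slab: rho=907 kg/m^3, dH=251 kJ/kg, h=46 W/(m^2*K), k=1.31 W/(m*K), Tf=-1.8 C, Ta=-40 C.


dT = -1.8 - (-40) = 38.2 K
term1 = a/(2h) = 0.118/(2*46) = 0.001282608696
term2 = a^2/(8k) = 0.118^2/(8*1.31) = 0.001328625954
t = rho*dH*1000/dT * (term1 + term2)
t = 907*251*1000/38.2 * (0.001282608696 + 0.001328625954)
t = 15562 s

15562


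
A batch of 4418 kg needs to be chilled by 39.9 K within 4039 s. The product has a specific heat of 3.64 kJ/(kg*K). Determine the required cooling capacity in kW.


Q = m * cp * dT / t
Q = 4418 * 3.64 * 39.9 / 4039
Q = 158.864 kW

158.864


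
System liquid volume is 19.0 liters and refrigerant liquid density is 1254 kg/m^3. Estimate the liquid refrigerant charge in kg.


Charge = V * rho / 1000
Charge = 19.0 * 1254 / 1000
Charge = 23.83 kg

23.83


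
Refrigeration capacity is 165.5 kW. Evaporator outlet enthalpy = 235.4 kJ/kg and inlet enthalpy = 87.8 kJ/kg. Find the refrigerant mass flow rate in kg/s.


dh = 235.4 - 87.8 = 147.6 kJ/kg
m_dot = Q / dh = 165.5 / 147.6 = 1.1213 kg/s

1.1213


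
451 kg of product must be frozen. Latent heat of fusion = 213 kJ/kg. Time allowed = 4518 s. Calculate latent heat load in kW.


Q_lat = m * h_fg / t
Q_lat = 451 * 213 / 4518
Q_lat = 21.26 kW

21.26


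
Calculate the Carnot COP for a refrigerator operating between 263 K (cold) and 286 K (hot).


dT = 286 - 263 = 23 K
COP_carnot = T_cold / dT = 263 / 23
COP_carnot = 11.435

11.435


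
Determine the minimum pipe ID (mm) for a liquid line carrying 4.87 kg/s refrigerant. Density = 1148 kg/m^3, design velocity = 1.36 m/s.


A = m_dot / (rho * v) = 4.87 / (1148 * 1.36) = 0.003119235499 m^2
d = sqrt(4*A/pi) * 1000
d = 63.0 mm

63.0


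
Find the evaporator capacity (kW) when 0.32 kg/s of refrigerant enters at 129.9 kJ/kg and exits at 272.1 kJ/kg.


dh = 272.1 - 129.9 = 142.2 kJ/kg
Q_evap = m_dot * dh = 0.32 * 142.2
Q_evap = 45.5 kW

45.5


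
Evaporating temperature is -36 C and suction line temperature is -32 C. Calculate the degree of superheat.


Superheat = T_suction - T_evap
Superheat = -32 - (-36)
Superheat = 4 K

4


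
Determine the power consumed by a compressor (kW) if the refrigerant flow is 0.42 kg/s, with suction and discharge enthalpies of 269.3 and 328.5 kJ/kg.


dh = 328.5 - 269.3 = 59.2 kJ/kg
W = m_dot * dh = 0.42 * 59.2 = 24.86 kW

24.86


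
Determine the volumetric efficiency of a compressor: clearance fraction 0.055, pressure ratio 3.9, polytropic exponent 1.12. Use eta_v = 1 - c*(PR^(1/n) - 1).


PR^(1/n) = 3.9^(1/1.12) = 3.37082539
eta_v = 1 - 0.055 * (3.37082539 - 1)
eta_v = 0.8696

0.8696


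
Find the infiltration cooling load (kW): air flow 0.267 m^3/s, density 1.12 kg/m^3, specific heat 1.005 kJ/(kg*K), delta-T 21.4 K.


Q = V_dot * rho * cp * dT
Q = 0.267 * 1.12 * 1.005 * 21.4
Q = 6.431 kW

6.431


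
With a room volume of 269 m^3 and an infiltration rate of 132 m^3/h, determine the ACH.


ACH = flow / volume
ACH = 132 / 269
ACH = 0.491

0.491


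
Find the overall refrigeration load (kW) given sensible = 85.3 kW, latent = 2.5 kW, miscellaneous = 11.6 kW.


Q_total = Q_s + Q_l + Q_misc
Q_total = 85.3 + 2.5 + 11.6
Q_total = 99.4 kW

99.4


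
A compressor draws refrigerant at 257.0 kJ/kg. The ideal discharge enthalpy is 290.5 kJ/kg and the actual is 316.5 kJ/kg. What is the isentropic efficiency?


dh_ideal = 290.5 - 257.0 = 33.5 kJ/kg
dh_actual = 316.5 - 257.0 = 59.5 kJ/kg
eta_s = dh_ideal / dh_actual = 33.5 / 59.5
eta_s = 0.563

0.563


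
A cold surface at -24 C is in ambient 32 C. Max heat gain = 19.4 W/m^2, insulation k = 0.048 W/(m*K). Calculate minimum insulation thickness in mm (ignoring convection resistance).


dT = 32 - (-24) = 56 K
thickness = k * dT / q_max * 1000
thickness = 0.048 * 56 / 19.4 * 1000
thickness = 138.6 mm

138.6


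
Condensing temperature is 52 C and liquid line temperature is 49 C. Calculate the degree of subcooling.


Subcooling = T_cond - T_liquid
Subcooling = 52 - 49
Subcooling = 3 K

3


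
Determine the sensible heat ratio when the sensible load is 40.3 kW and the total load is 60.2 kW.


SHR = Q_sensible / Q_total
SHR = 40.3 / 60.2
SHR = 0.669

0.669


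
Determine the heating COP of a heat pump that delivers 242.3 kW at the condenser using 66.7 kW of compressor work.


COP_hp = Q_cond / W
COP_hp = 242.3 / 66.7
COP_hp = 3.633

3.633
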